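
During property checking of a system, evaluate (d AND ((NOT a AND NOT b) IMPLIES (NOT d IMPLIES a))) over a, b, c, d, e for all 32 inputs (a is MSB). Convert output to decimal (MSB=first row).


Formula: (d AND ((NOT a AND NOT b) IMPLIES (NOT d IMPLIES a))) over a, b, c, d, e (32 rows)
Evaluate each row (bits = a,b,c,d,e, MSB first):
  row 0 [00000]: (0 AND ((NOT 0 AND NOT 0) IMPLIES (NOT 0 IMPLIES 0))) -> 0
  row 1 [00001]: (0 AND ((NOT 0 AND NOT 0) IMPLIES (NOT 0 IMPLIES 0))) -> 0
  row 2 [00010]: (1 AND ((NOT 0 AND NOT 0) IMPLIES (NOT 1 IMPLIES 0))) -> 1
  row 3 [00011]: (1 AND ((NOT 0 AND NOT 0) IMPLIES (NOT 1 IMPLIES 0))) -> 1
  row 4 [00100]: (0 AND ((NOT 0 AND NOT 0) IMPLIES (NOT 0 IMPLIES 0))) -> 0
  row 5 [00101]: (0 AND ((NOT 0 AND NOT 0) IMPLIES (NOT 0 IMPLIES 0))) -> 0
  row 6 [00110]: (1 AND ((NOT 0 AND NOT 0) IMPLIES (NOT 1 IMPLIES 0))) -> 1
  row 7 [00111]: (1 AND ((NOT 0 AND NOT 0) IMPLIES (NOT 1 IMPLIES 0))) -> 1
  row 8 [01000]: (0 AND ((NOT 0 AND NOT 1) IMPLIES (NOT 0 IMPLIES 0))) -> 0
  row 9 [01001]: (0 AND ((NOT 0 AND NOT 1) IMPLIES (NOT 0 IMPLIES 0))) -> 0
  row 10 [01010]: (1 AND ((NOT 0 AND NOT 1) IMPLIES (NOT 1 IMPLIES 0))) -> 1
  row 11 [01011]: (1 AND ((NOT 0 AND NOT 1) IMPLIES (NOT 1 IMPLIES 0))) -> 1
  row 12 [01100]: (0 AND ((NOT 0 AND NOT 1) IMPLIES (NOT 0 IMPLIES 0))) -> 0
  row 13 [01101]: (0 AND ((NOT 0 AND NOT 1) IMPLIES (NOT 0 IMPLIES 0))) -> 0
  row 14 [01110]: (1 AND ((NOT 0 AND NOT 1) IMPLIES (NOT 1 IMPLIES 0))) -> 1
  row 15 [01111]: (1 AND ((NOT 0 AND NOT 1) IMPLIES (NOT 1 IMPLIES 0))) -> 1
  row 16 [10000]: (0 AND ((NOT 1 AND NOT 0) IMPLIES (NOT 0 IMPLIES 1))) -> 0
  row 17 [10001]: (0 AND ((NOT 1 AND NOT 0) IMPLIES (NOT 0 IMPLIES 1))) -> 0
  row 18 [10010]: (1 AND ((NOT 1 AND NOT 0) IMPLIES (NOT 1 IMPLIES 1))) -> 1
  row 19 [10011]: (1 AND ((NOT 1 AND NOT 0) IMPLIES (NOT 1 IMPLIES 1))) -> 1
  row 20 [10100]: (0 AND ((NOT 1 AND NOT 0) IMPLIES (NOT 0 IMPLIES 1))) -> 0
  row 21 [10101]: (0 AND ((NOT 1 AND NOT 0) IMPLIES (NOT 0 IMPLIES 1))) -> 0
  row 22 [10110]: (1 AND ((NOT 1 AND NOT 0) IMPLIES (NOT 1 IMPLIES 1))) -> 1
  row 23 [10111]: (1 AND ((NOT 1 AND NOT 0) IMPLIES (NOT 1 IMPLIES 1))) -> 1
  row 24 [11000]: (0 AND ((NOT 1 AND NOT 1) IMPLIES (NOT 0 IMPLIES 1))) -> 0
  row 25 [11001]: (0 AND ((NOT 1 AND NOT 1) IMPLIES (NOT 0 IMPLIES 1))) -> 0
  row 26 [11010]: (1 AND ((NOT 1 AND NOT 1) IMPLIES (NOT 1 IMPLIES 1))) -> 1
  row 27 [11011]: (1 AND ((NOT 1 AND NOT 1) IMPLIES (NOT 1 IMPLIES 1))) -> 1
  row 28 [11100]: (0 AND ((NOT 1 AND NOT 1) IMPLIES (NOT 0 IMPLIES 1))) -> 0
  row 29 [11101]: (0 AND ((NOT 1 AND NOT 1) IMPLIES (NOT 0 IMPLIES 1))) -> 0
  row 30 [11110]: (1 AND ((NOT 1 AND NOT 1) IMPLIES (NOT 1 IMPLIES 1))) -> 1
  row 31 [11111]: (1 AND ((NOT 1 AND NOT 1) IMPLIES (NOT 1 IMPLIES 1))) -> 1
Full result column, 4 rows per line (a,b,c fixed per line; d,e runs 00..11 left to right):
  rows 0-3 [a,b,c=000]: 0011  = hex 3
  rows 4-7 [a,b,c=001]: 0011  = hex 3
  rows 8-11 [a,b,c=010]: 0011  = hex 3
  rows 12-15 [a,b,c=011]: 0011  = hex 3
  rows 16-19 [a,b,c=100]: 0011  = hex 3
  rows 20-23 [a,b,c=101]: 0011  = hex 3
  rows 24-27 [a,b,c=110]: 0011  = hex 3
  rows 28-31 [a,b,c=111]: 0011  = hex 3
Output column (row 0 .. row 31) = 00110011001100110011001100110011
Output column grouped in 4s = 0011 0011 0011 0011 0011 0011 0011 0011 = 0x33333333
Convert to decimal digit by digit (value = value*16 + digit):
  3 -> 3
  3*16 + 3 = 51
  51*16 + 3 = 819
  819*16 + 3 = 13107
  13107*16 + 3 = 209715
  209715*16 + 3 = 3355443
  3355443*16 + 3 = 53687091
  53687091*16 + 3 = 858993459
Decimal = 858993459

858993459


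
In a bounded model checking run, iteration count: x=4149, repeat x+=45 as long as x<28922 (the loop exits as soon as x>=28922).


Step 1: x goes from 4149 toward 28922 by 45; the body runs while x<28922, so iterations = ceil((bound-start)/step)
Step 2: Distance=24773
Step 3: ceil(24773/45)=551

551


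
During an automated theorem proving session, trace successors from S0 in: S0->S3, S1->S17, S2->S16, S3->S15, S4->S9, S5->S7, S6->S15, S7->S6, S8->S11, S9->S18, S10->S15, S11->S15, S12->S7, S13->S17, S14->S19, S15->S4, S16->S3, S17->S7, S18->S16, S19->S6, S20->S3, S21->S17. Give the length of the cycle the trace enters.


Trace from S0 until a state repeats:
  S0 -> S3 -> S15 -> S4 -> S9 -> S18 -> S16 -> S3
S3 first seen at step 1, revisited at step 7.
Cycle length = 7 - 1 = 6

6


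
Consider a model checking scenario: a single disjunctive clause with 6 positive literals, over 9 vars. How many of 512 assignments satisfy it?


Step 1: Total=2^9=512
Step 2: Unsat when all 6 false: 2^3=8
Step 3: Sat=512-8=504

504


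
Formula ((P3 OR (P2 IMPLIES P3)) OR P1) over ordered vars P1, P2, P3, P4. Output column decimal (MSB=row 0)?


Formula: ((P3 OR (P2 IMPLIES P3)) OR P1) over P1, P2, P3, P4 (16 rows)
Evaluate each row (bits = P1,P2,P3,P4, MSB first):
  row 0 [0000]: ((0 OR (0 IMPLIES 0)) OR 0) -> 1
  row 1 [0001]: ((0 OR (0 IMPLIES 0)) OR 0) -> 1
  row 2 [0010]: ((1 OR (0 IMPLIES 1)) OR 0) -> 1
  row 3 [0011]: ((1 OR (0 IMPLIES 1)) OR 0) -> 1
  row 4 [0100]: ((0 OR (1 IMPLIES 0)) OR 0) -> 0
  row 5 [0101]: ((0 OR (1 IMPLIES 0)) OR 0) -> 0
  row 6 [0110]: ((1 OR (1 IMPLIES 1)) OR 0) -> 1
  row 7 [0111]: ((1 OR (1 IMPLIES 1)) OR 0) -> 1
  row 8 [1000]: ((0 OR (0 IMPLIES 0)) OR 1) -> 1
  row 9 [1001]: ((0 OR (0 IMPLIES 0)) OR 1) -> 1
  row 10 [1010]: ((1 OR (0 IMPLIES 1)) OR 1) -> 1
  row 11 [1011]: ((1 OR (0 IMPLIES 1)) OR 1) -> 1
  row 12 [1100]: ((0 OR (1 IMPLIES 0)) OR 1) -> 1
  row 13 [1101]: ((0 OR (1 IMPLIES 0)) OR 1) -> 1
  row 14 [1110]: ((1 OR (1 IMPLIES 1)) OR 1) -> 1
  row 15 [1111]: ((1 OR (1 IMPLIES 1)) OR 1) -> 1
Full result column, 4 rows per line (P1,P2 fixed per line; P3,P4 runs 00..11 left to right):
  rows 0-3 [P1,P2=00]: 1111  = hex F
  rows 4-7 [P1,P2=01]: 0011  = hex 3
  rows 8-11 [P1,P2=10]: 1111  = hex F
  rows 12-15 [P1,P2=11]: 1111  = hex F
Output column (row 0 .. row 15) = 1111001111111111
Output column grouped in 4s = 1111 0011 1111 1111 = 0xF3FF
Convert to decimal digit by digit (value = value*16 + digit):
  F -> 15
  15*16 + 3 = 243
  243*16 + 15 (F) = 3903
  3903*16 + 15 (F) = 62463
Decimal = 62463

62463


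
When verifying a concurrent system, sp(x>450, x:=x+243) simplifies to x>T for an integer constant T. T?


Formula: sp(P, x:=E) = exists old_x. (x = E[old_x/x]) AND P[old_x/x] (old_x is the value of x before the assignment; eliminate old_x by solving x = E[old_x/x] for old_x)
Step 1: Precondition P: x>450, i.e. old_x > 450
Step 2: Assignment gives x = old_x + 243, so old_x = x - 243
Step 3: Substitute into P: x - 243 > 450
Step 4: Simplify: x > 450+243 = 693

693


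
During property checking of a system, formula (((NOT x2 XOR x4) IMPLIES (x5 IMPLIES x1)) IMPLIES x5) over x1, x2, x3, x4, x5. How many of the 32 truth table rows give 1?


Formula: (((NOT x2 XOR x4) IMPLIES (x5 IMPLIES x1)) IMPLIES x5) over 5 vars (32 rows)
Evaluate each row (x1, x2, x3, x4, x5 as bits, MSB first):
  row 0 [00000]: (((NOT 0 XOR 0) IMPLIES (0 IMPLIES 0)) IMPLIES 0) -> 0
  row 1 [00001]: (((NOT 0 XOR 0) IMPLIES (1 IMPLIES 0)) IMPLIES 1) -> 1
  row 2 [00010]: (((NOT 0 XOR 1) IMPLIES (0 IMPLIES 0)) IMPLIES 0) -> 0
  row 3 [00011]: (((NOT 0 XOR 1) IMPLIES (1 IMPLIES 0)) IMPLIES 1) -> 1
  row 4 [00100]: (((NOT 0 XOR 0) IMPLIES (0 IMPLIES 0)) IMPLIES 0) -> 0
  row 5 [00101]: (((NOT 0 XOR 0) IMPLIES (1 IMPLIES 0)) IMPLIES 1) -> 1
  row 6 [00110]: (((NOT 0 XOR 1) IMPLIES (0 IMPLIES 0)) IMPLIES 0) -> 0
  row 7 [00111]: (((NOT 0 XOR 1) IMPLIES (1 IMPLIES 0)) IMPLIES 1) -> 1
  row 8 [01000]: (((NOT 1 XOR 0) IMPLIES (0 IMPLIES 0)) IMPLIES 0) -> 0
  row 9 [01001]: (((NOT 1 XOR 0) IMPLIES (1 IMPLIES 0)) IMPLIES 1) -> 1
  row 10 [01010]: (((NOT 1 XOR 1) IMPLIES (0 IMPLIES 0)) IMPLIES 0) -> 0
  row 11 [01011]: (((NOT 1 XOR 1) IMPLIES (1 IMPLIES 0)) IMPLIES 1) -> 1
  row 12 [01100]: (((NOT 1 XOR 0) IMPLIES (0 IMPLIES 0)) IMPLIES 0) -> 0
  row 13 [01101]: (((NOT 1 XOR 0) IMPLIES (1 IMPLIES 0)) IMPLIES 1) -> 1
  row 14 [01110]: (((NOT 1 XOR 1) IMPLIES (0 IMPLIES 0)) IMPLIES 0) -> 0
  row 15 [01111]: (((NOT 1 XOR 1) IMPLIES (1 IMPLIES 0)) IMPLIES 1) -> 1
  row 16 [10000]: (((NOT 0 XOR 0) IMPLIES (0 IMPLIES 1)) IMPLIES 0) -> 0
  row 17 [10001]: (((NOT 0 XOR 0) IMPLIES (1 IMPLIES 1)) IMPLIES 1) -> 1
  row 18 [10010]: (((NOT 0 XOR 1) IMPLIES (0 IMPLIES 1)) IMPLIES 0) -> 0
  row 19 [10011]: (((NOT 0 XOR 1) IMPLIES (1 IMPLIES 1)) IMPLIES 1) -> 1
  row 20 [10100]: (((NOT 0 XOR 0) IMPLIES (0 IMPLIES 1)) IMPLIES 0) -> 0
  row 21 [10101]: (((NOT 0 XOR 0) IMPLIES (1 IMPLIES 1)) IMPLIES 1) -> 1
  row 22 [10110]: (((NOT 0 XOR 1) IMPLIES (0 IMPLIES 1)) IMPLIES 0) -> 0
  row 23 [10111]: (((NOT 0 XOR 1) IMPLIES (1 IMPLIES 1)) IMPLIES 1) -> 1
  row 24 [11000]: (((NOT 1 XOR 0) IMPLIES (0 IMPLIES 1)) IMPLIES 0) -> 0
  row 25 [11001]: (((NOT 1 XOR 0) IMPLIES (1 IMPLIES 1)) IMPLIES 1) -> 1
  row 26 [11010]: (((NOT 1 XOR 1) IMPLIES (0 IMPLIES 1)) IMPLIES 0) -> 0
  row 27 [11011]: (((NOT 1 XOR 1) IMPLIES (1 IMPLIES 1)) IMPLIES 1) -> 1
  row 28 [11100]: (((NOT 1 XOR 0) IMPLIES (0 IMPLIES 1)) IMPLIES 0) -> 0
  row 29 [11101]: (((NOT 1 XOR 0) IMPLIES (1 IMPLIES 1)) IMPLIES 1) -> 1
  row 30 [11110]: (((NOT 1 XOR 1) IMPLIES (0 IMPLIES 1)) IMPLIES 0) -> 0
  row 31 [11111]: (((NOT 1 XOR 1) IMPLIES (1 IMPLIES 1)) IMPLIES 1) -> 1
Full result column, 8 rows per line (x1,x2 fixed per line; x3,x4,x5 runs 000..111 left to right):
  rows 0-7 [x1,x2=00]: 01010101  (ones: 4)
  rows 8-15 [x1,x2=01]: 01010101  (ones: 4)
  rows 16-23 [x1,x2=10]: 01010101  (ones: 4)
  rows 24-31 [x1,x2=11]: 01010101  (ones: 4)
Count of 1-rows = 4+4+4+4 = 16

16


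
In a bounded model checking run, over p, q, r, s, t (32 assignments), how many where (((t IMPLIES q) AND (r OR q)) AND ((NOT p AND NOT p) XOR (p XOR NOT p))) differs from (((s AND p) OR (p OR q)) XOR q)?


F1 = (((t IMPLIES q) AND (r OR q)) AND ((NOT p AND NOT p) XOR (p XOR NOT p)))
F2 = (((s AND p) OR (p OR q)) XOR q)
Evaluate both on each of 32 rows (bits = p,q,r,s,t):
  row 0 [00000]: F1=0 F2=0 -> 0
  row 1 [00001]: F1=0 F2=0 -> 0
  row 2 [00010]: F1=0 F2=0 -> 0
  row 3 [00011]: F1=0 F2=0 -> 0
  row 4 [00100]: F1=0 F2=0 -> 0
  row 5 [00101]: F1=0 F2=0 -> 0
  row 6 [00110]: F1=0 F2=0 -> 0
  row 7 [00111]: F1=0 F2=0 -> 0
  row 8 [01000]: F1=0 F2=0 -> 0
  row 9 [01001]: F1=0 F2=0 -> 0
  row 10 [01010]: F1=0 F2=0 -> 0
  row 11 [01011]: F1=0 F2=0 -> 0
  row 12 [01100]: F1=0 F2=0 -> 0
  row 13 [01101]: F1=0 F2=0 -> 0
  row 14 [01110]: F1=0 F2=0 -> 0
  row 15 [01111]: F1=0 F2=0 -> 0
  row 16 [10000]: F1=0 F2=1 (differ) -> 1
  row 17 [10001]: F1=0 F2=1 (differ) -> 1
  row 18 [10010]: F1=0 F2=1 (differ) -> 1
  row 19 [10011]: F1=0 F2=1 (differ) -> 1
  row 20 [10100]: F1=1 F2=1 -> 0
  row 21 [10101]: F1=0 F2=1 (differ) -> 1
  row 22 [10110]: F1=1 F2=1 -> 0
  row 23 [10111]: F1=0 F2=1 (differ) -> 1
  row 24 [11000]: F1=1 F2=0 (differ) -> 1
  row 25 [11001]: F1=1 F2=0 (differ) -> 1
  row 26 [11010]: F1=1 F2=0 (differ) -> 1
  row 27 [11011]: F1=1 F2=0 (differ) -> 1
  row 28 [11100]: F1=1 F2=0 (differ) -> 1
  row 29 [11101]: F1=1 F2=0 (differ) -> 1
  row 30 [11110]: F1=1 F2=0 (differ) -> 1
  row 31 [11111]: F1=1 F2=0 (differ) -> 1
Full result column, 8 rows per line (p,q fixed per line; r,s,t runs 000..111 left to right):
  rows 0-7 [p,q=00]: 00000000  (ones: 0)
  rows 8-15 [p,q=01]: 00000000  (ones: 0)
  rows 16-23 [p,q=10]: 11110101  (ones: 6)
  rows 24-31 [p,q=11]: 11111111  (ones: 8)
Disagreements = 0+0+6+8 = 14

14


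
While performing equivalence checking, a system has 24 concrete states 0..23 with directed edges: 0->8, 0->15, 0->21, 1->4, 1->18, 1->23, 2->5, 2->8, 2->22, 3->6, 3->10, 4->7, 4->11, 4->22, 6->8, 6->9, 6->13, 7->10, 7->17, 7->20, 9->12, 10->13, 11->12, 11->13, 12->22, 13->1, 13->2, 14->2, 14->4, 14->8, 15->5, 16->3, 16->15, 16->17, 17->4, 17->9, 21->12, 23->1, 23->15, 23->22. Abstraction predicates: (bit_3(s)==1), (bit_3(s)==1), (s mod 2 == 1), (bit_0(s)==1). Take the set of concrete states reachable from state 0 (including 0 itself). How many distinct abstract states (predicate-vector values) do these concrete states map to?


BFS from 0:
Concrete reachable: {0, 5, 8, 12, 15, 21, 22}
Abstract via predicates (bit_3(s)==1), (bit_3(s)==1), (s mod 2 == 1), (bit_0(s)==1):
  (0,0,0,0) <- {0, 22}
  (0,0,1,1) <- {5, 21}
  (1,1,0,0) <- {8, 12}
  (1,1,1,1) <- {15}
Distinct abstract states = 4

4


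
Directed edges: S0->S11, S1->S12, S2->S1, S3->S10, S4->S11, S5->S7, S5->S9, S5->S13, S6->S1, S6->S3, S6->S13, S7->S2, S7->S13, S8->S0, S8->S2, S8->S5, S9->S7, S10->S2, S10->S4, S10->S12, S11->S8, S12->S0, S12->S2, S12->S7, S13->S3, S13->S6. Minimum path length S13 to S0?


BFS layer-by-layer from S13:
  dist 0: {S13}
  dist 1: {S3, S6}
  dist 2: {S1, S10}
  dist 3: {S2, S4, S12}
  dist 4: {S0, S7, S11}
  -> S0 reached at distance 4
Shortest path length = 4

4


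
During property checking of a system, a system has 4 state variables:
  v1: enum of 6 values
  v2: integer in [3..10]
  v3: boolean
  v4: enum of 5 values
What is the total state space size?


State space = product of domain sizes of all variables.
Domain sizes:
  v1 (enum of 6 values): 6
  v2 (integer in [3..10]): 8
  v3 (boolean): 2
  v4 (enum of 5 values): 5
Product = 6 * 8 * 2 * 5 = 480

480


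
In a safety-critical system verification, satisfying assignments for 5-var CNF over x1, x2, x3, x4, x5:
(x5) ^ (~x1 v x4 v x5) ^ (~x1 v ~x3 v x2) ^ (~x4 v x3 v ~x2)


CNF with 4 clauses over 5 vars (32 assignments).
An assignment satisfies CNF iff every clause has >=1 true literal.
Check each row (bits = x1,x2,x3,x4,x5; clause T/F shown):
  row 0 [00000]: clauses=FTTT -> 0
  row 1 [00001]: clauses=TTTT -> 1
  row 2 [00010]: clauses=FTTT -> 0
  row 3 [00011]: clauses=TTTT -> 1
  row 4 [00100]: clauses=FTTT -> 0
  row 5 [00101]: clauses=TTTT -> 1
  row 6 [00110]: clauses=FTTT -> 0
  row 7 [00111]: clauses=TTTT -> 1
  row 8 [01000]: clauses=FTTT -> 0
  row 9 [01001]: clauses=TTTT -> 1
  row 10 [01010]: clauses=FTTF -> 0
  row 11 [01011]: clauses=TTTF -> 0
  row 12 [01100]: clauses=FTTT -> 0
  row 13 [01101]: clauses=TTTT -> 1
  row 14 [01110]: clauses=FTTT -> 0
  row 15 [01111]: clauses=TTTT -> 1
  row 16 [10000]: clauses=FFTT -> 0
  row 17 [10001]: clauses=TTTT -> 1
  row 18 [10010]: clauses=FTTT -> 0
  row 19 [10011]: clauses=TTTT -> 1
  row 20 [10100]: clauses=FFFT -> 0
  row 21 [10101]: clauses=TTFT -> 0
  row 22 [10110]: clauses=FTFT -> 0
  row 23 [10111]: clauses=TTFT -> 0
  row 24 [11000]: clauses=FFTT -> 0
  row 25 [11001]: clauses=TTTT -> 1
  row 26 [11010]: clauses=FTTF -> 0
  row 27 [11011]: clauses=TTTF -> 0
  row 28 [11100]: clauses=FFTT -> 0
  row 29 [11101]: clauses=TTTT -> 1
  row 30 [11110]: clauses=FTTT -> 0
  row 31 [11111]: clauses=TTTT -> 1
Full result column, 8 rows per line (x1,x2 fixed per line; x3,x4,x5 runs 000..111 left to right):
  rows 0-7 [x1,x2=00]: 01010101  (ones: 4)
  rows 8-15 [x1,x2=01]: 01000101  (ones: 3)
  rows 16-23 [x1,x2=10]: 01010000  (ones: 2)
  rows 24-31 [x1,x2=11]: 01000101  (ones: 3)
Satisfying assignments = 4+3+2+3 = 12

12


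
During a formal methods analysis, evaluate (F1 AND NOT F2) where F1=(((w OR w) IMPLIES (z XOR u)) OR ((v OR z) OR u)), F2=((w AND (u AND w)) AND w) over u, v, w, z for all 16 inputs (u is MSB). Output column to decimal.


F1 = (((w OR w) IMPLIES (z XOR u)) OR ((v OR z) OR u))
F2 = ((w AND (u AND w)) AND w)
Counterexample to F1=>F2 is where F1=1 and F2=0.
Evaluate each row (bits = u,v,w,z, MSB first):
  row 0 [0000]: F1=1 F2=0 -> F1&~F2 -> 1
  row 1 [0001]: F1=1 F2=0 -> F1&~F2 -> 1
  row 2 [0010]: F1=0 F2=0 -> F1&~F2 -> 0
  row 3 [0011]: F1=1 F2=0 -> F1&~F2 -> 1
  row 4 [0100]: F1=1 F2=0 -> F1&~F2 -> 1
  row 5 [0101]: F1=1 F2=0 -> F1&~F2 -> 1
  row 6 [0110]: F1=1 F2=0 -> F1&~F2 -> 1
  row 7 [0111]: F1=1 F2=0 -> F1&~F2 -> 1
  row 8 [1000]: F1=1 F2=0 -> F1&~F2 -> 1
  row 9 [1001]: F1=1 F2=0 -> F1&~F2 -> 1
  row 10 [1010]: F1=1 F2=1 -> F1&~F2 -> 0
  row 11 [1011]: F1=1 F2=1 -> F1&~F2 -> 0
  row 12 [1100]: F1=1 F2=0 -> F1&~F2 -> 1
  row 13 [1101]: F1=1 F2=0 -> F1&~F2 -> 1
  row 14 [1110]: F1=1 F2=1 -> F1&~F2 -> 0
  row 15 [1111]: F1=1 F2=1 -> F1&~F2 -> 0
Full result column, 4 rows per line (u,v fixed per line; w,z runs 00..11 left to right):
  rows 0-3 [u,v=00]: 1101  = hex D
  rows 4-7 [u,v=01]: 1111  = hex F
  rows 8-11 [u,v=10]: 1100  = hex C
  rows 12-15 [u,v=11]: 1100  = hex C
Counterexample vector (row 0 .. row 15) = 1101111111001100
Output column grouped in 4s = 1101 1111 1100 1100 = 0xDFCC
Convert to decimal digit by digit (value = value*16 + digit):
  D -> 13
  13*16 + 15 (F) = 223
  223*16 + 12 (C) = 3580
  3580*16 + 12 (C) = 57292
Decimal = 57292

57292


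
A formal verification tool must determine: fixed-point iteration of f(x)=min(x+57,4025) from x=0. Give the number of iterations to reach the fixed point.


Step 1: x=0, cap=4025, increment=57
Step 2: x grows by 57 each step until capped at 4025; fixed point is x=4025
Step 3: iterations = ceil(4025/57) = 71

71


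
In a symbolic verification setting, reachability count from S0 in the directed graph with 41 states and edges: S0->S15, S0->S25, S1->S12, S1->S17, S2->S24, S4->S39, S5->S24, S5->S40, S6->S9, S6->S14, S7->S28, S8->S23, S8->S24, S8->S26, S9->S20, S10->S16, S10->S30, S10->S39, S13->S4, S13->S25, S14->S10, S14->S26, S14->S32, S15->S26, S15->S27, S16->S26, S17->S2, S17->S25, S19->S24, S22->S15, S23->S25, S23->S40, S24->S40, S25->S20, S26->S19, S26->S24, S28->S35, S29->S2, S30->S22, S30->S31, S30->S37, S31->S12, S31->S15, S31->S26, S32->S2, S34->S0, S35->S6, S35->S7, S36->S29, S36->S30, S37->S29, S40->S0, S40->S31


BFS from S0:
  layer 0: {S0}
  layer 1: {S15, S25}
  layer 2: {S20, S26, S27}
  layer 3: {S19, S24}
  layer 4: {S40}
  layer 5: {S31}
  layer 6: {S12}
Reachable set: {S0, S12, S15, S19, S20, S24, S25, S26, S27, S31, S40}
Count = 11

11


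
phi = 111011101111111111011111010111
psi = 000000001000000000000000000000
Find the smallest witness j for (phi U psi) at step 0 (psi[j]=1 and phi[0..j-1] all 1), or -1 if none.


(phi U psi) at 0: need smallest j with psi[j]=1 and phi[i]=1 for all i in [0,j).
Scan from step 0:
  step 0: phi=1, psi=0 -> continue
  step 1: phi=1, psi=0 -> continue
  step 2: phi=1, psi=0 -> continue
  step 3: phi=0 -> phi-prefix broken from here
  step 8: psi=1 but phi already failed -> not a witness
  end of trace: no witness -> -1
Witness step = -1

-1


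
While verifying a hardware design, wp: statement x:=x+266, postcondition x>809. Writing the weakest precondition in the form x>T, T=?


Formula: wp(x:=E, P) = P[E/x] (substitute E for x in postcondition)
Step 1: Postcondition: x>809
Step 2: Substitute x+266 for x: x+266>809
Step 3: Solve for x: x > 809-266 = 543

543


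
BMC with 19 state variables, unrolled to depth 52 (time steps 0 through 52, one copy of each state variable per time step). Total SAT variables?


BMC unrolls to depth k, creating one copy of each state var for steps 0..k.
Step count = 52 + 1 = 53 (steps 0 through 52)
Vars per step = 19
Total = 19 * 53 = 1007

1007


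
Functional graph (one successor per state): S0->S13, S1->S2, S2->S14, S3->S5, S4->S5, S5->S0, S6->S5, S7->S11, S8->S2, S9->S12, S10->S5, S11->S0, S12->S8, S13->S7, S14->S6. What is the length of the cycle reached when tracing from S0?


Trace from S0 until a state repeats:
  S0 -> S13 -> S7 -> S11 -> S0
S0 first seen at step 0, revisited at step 4.
Cycle length = 4 - 0 = 4

4


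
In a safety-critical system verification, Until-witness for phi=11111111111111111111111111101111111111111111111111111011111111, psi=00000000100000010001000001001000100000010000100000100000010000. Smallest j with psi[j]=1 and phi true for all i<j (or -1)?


(phi U psi) at 0: need smallest j with psi[j]=1 and phi[i]=1 for all i in [0,j).
Scan from step 0:
  step 0: phi=1, psi=0 -> continue
  step 1: phi=1, psi=0 -> continue
  step 2: phi=1, psi=0 -> continue
  step 3: phi=1, psi=0 -> continue
  step 8: psi=1 and phi held for [0,8) -> witness found
Witness step = 8

8


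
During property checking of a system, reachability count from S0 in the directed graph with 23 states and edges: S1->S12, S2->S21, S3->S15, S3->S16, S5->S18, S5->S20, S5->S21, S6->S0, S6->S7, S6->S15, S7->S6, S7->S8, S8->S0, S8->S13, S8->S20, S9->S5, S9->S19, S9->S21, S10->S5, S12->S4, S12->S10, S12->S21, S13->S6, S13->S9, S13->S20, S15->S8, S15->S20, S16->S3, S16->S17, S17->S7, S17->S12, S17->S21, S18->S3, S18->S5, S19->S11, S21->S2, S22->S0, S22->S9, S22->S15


BFS from S0:
  layer 0: {S0}
Reachable set: {S0}
Count = 1

1


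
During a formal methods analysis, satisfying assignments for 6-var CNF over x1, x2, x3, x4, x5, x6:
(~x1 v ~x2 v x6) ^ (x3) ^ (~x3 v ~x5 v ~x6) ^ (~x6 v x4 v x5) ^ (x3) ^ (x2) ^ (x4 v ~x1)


CNF with 7 clauses over 6 vars (64 assignments).
An assignment satisfies CNF iff every clause has >=1 true literal.
Check each row (bits = x1,x2,x3,x4,x5,x6; clause T/F shown):
  row 0 [000000]: clauses=TFTTFFT -> 0
  row 1 [000001]: clauses=TFTFFFT -> 0
  row 2 [000010]: clauses=TFTTFFT -> 0
  row 3 [000011]: clauses=TFTTFFT -> 0
  row 4 [000100]: clauses=TFTTFFT -> 0
  (every remaining row is evaluated the same way; all 64 results are listed next)
Full result column, 8 rows per line (x1,x2,x3 fixed per line; x4,x5,x6 runs 000..111 left to right):
  rows 0-7 [x1,x2,x3=000]: 00000000  (ones: 0)
  rows 8-15 [x1,x2,x3=001]: 00000000  (ones: 0)
  rows 16-23 [x1,x2,x3=010]: 00000000  (ones: 0)
  rows 24-31 [x1,x2,x3=011]: 10101110  (ones: 5)
  rows 32-39 [x1,x2,x3=100]: 00000000  (ones: 0)
  rows 40-47 [x1,x2,x3=101]: 00000000  (ones: 0)
  rows 48-55 [x1,x2,x3=110]: 00000000  (ones: 0)
  rows 56-63 [x1,x2,x3=111]: 00000100  (ones: 1)
Satisfying assignments = 0+0+0+5+0+0+0+1 = 6

6


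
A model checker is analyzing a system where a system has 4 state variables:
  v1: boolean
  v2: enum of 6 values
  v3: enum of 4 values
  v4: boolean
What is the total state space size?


State space = product of domain sizes of all variables.
Domain sizes:
  v1 (boolean): 2
  v2 (enum of 6 values): 6
  v3 (enum of 4 values): 4
  v4 (boolean): 2
Product = 2 * 6 * 4 * 2 = 96

96


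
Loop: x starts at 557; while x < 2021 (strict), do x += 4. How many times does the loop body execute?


Step 1: x goes from 557 toward 2021 by 4; the body runs while x<2021, so iterations = ceil((bound-start)/step)
Step 2: Distance=1464
Step 3: ceil(1464/4)=366

366


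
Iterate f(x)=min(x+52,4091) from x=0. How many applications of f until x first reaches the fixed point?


Step 1: x=0, cap=4091, increment=52
Step 2: x grows by 52 each step until capped at 4091; fixed point is x=4091
Step 3: iterations = ceil(4091/52) = 79

79


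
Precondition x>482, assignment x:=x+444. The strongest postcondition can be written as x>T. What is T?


Formula: sp(P, x:=E) = exists old_x. (x = E[old_x/x]) AND P[old_x/x] (old_x is the value of x before the assignment; eliminate old_x by solving x = E[old_x/x] for old_x)
Step 1: Precondition P: x>482, i.e. old_x > 482
Step 2: Assignment gives x = old_x + 444, so old_x = x - 444
Step 3: Substitute into P: x - 444 > 482
Step 4: Simplify: x > 482+444 = 926

926


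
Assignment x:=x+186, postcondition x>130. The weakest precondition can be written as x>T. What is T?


Formula: wp(x:=E, P) = P[E/x] (substitute E for x in postcondition)
Step 1: Postcondition: x>130
Step 2: Substitute x+186 for x: x+186>130
Step 3: Solve for x: x > 130-186 = -56

-56


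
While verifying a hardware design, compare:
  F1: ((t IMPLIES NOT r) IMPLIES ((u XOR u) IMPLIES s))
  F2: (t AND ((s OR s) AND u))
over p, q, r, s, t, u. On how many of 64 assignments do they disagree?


F1 = ((t IMPLIES NOT r) IMPLIES ((u XOR u) IMPLIES s))
F2 = (t AND ((s OR s) AND u))
Evaluate both on each of 64 rows (bits = p,q,r,s,t,u):
  row 0 [000000]: F1=1 F2=0 (differ) -> 1
  row 1 [000001]: F1=1 F2=0 (differ) -> 1
  row 2 [000010]: F1=1 F2=0 (differ) -> 1
  row 3 [000011]: F1=1 F2=0 (differ) -> 1
  row 4 [000100]: F1=1 F2=0 (differ) -> 1
  (every remaining row is evaluated the same way; all 64 results are listed next)
Full result column, 8 rows per line (p,q,r fixed per line; s,t,u runs 000..111 left to right):
  rows 0-7 [p,q,r=000]: 11111110  (ones: 7)
  rows 8-15 [p,q,r=001]: 11111110  (ones: 7)
  rows 16-23 [p,q,r=010]: 11111110  (ones: 7)
  rows 24-31 [p,q,r=011]: 11111110  (ones: 7)
  rows 32-39 [p,q,r=100]: 11111110  (ones: 7)
  rows 40-47 [p,q,r=101]: 11111110  (ones: 7)
  rows 48-55 [p,q,r=110]: 11111110  (ones: 7)
  rows 56-63 [p,q,r=111]: 11111110  (ones: 7)
Disagreements = 7+7+7+7+7+7+7+7 = 56

56


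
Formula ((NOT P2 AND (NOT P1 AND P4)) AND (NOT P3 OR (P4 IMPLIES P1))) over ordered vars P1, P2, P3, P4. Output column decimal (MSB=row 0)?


Formula: ((NOT P2 AND (NOT P1 AND P4)) AND (NOT P3 OR (P4 IMPLIES P1))) over P1, P2, P3, P4 (16 rows)
Evaluate each row (bits = P1,P2,P3,P4, MSB first):
  row 0 [0000]: ((NOT 0 AND (NOT 0 AND 0)) AND (NOT 0 OR (0 IMPLIES 0))) -> 0
  row 1 [0001]: ((NOT 0 AND (NOT 0 AND 1)) AND (NOT 0 OR (1 IMPLIES 0))) -> 1
  row 2 [0010]: ((NOT 0 AND (NOT 0 AND 0)) AND (NOT 1 OR (0 IMPLIES 0))) -> 0
  row 3 [0011]: ((NOT 0 AND (NOT 0 AND 1)) AND (NOT 1 OR (1 IMPLIES 0))) -> 0
  row 4 [0100]: ((NOT 1 AND (NOT 0 AND 0)) AND (NOT 0 OR (0 IMPLIES 0))) -> 0
  row 5 [0101]: ((NOT 1 AND (NOT 0 AND 1)) AND (NOT 0 OR (1 IMPLIES 0))) -> 0
  row 6 [0110]: ((NOT 1 AND (NOT 0 AND 0)) AND (NOT 1 OR (0 IMPLIES 0))) -> 0
  row 7 [0111]: ((NOT 1 AND (NOT 0 AND 1)) AND (NOT 1 OR (1 IMPLIES 0))) -> 0
  row 8 [1000]: ((NOT 0 AND (NOT 1 AND 0)) AND (NOT 0 OR (0 IMPLIES 1))) -> 0
  row 9 [1001]: ((NOT 0 AND (NOT 1 AND 1)) AND (NOT 0 OR (1 IMPLIES 1))) -> 0
  row 10 [1010]: ((NOT 0 AND (NOT 1 AND 0)) AND (NOT 1 OR (0 IMPLIES 1))) -> 0
  row 11 [1011]: ((NOT 0 AND (NOT 1 AND 1)) AND (NOT 1 OR (1 IMPLIES 1))) -> 0
  row 12 [1100]: ((NOT 1 AND (NOT 1 AND 0)) AND (NOT 0 OR (0 IMPLIES 1))) -> 0
  row 13 [1101]: ((NOT 1 AND (NOT 1 AND 1)) AND (NOT 0 OR (1 IMPLIES 1))) -> 0
  row 14 [1110]: ((NOT 1 AND (NOT 1 AND 0)) AND (NOT 1 OR (0 IMPLIES 1))) -> 0
  row 15 [1111]: ((NOT 1 AND (NOT 1 AND 1)) AND (NOT 1 OR (1 IMPLIES 1))) -> 0
Full result column, 4 rows per line (P1,P2 fixed per line; P3,P4 runs 00..11 left to right):
  rows 0-3 [P1,P2=00]: 0100  = hex 4
  rows 4-7 [P1,P2=01]: 0000  = hex 0
  rows 8-11 [P1,P2=10]: 0000  = hex 0
  rows 12-15 [P1,P2=11]: 0000  = hex 0
Output column (row 0 .. row 15) = 0100000000000000
Output column grouped in 4s = 0100 0000 0000 0000 = 0x4000
Convert to decimal digit by digit (value = value*16 + digit):
  4 -> 4
  4*16 + 0 = 64
  64*16 + 0 = 1024
  1024*16 + 0 = 16384
Decimal = 16384

16384


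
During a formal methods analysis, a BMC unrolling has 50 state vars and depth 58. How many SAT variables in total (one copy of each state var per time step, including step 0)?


BMC unrolls to depth k, creating one copy of each state var for steps 0..k.
Step count = 58 + 1 = 59 (steps 0 through 58)
Vars per step = 50
Total = 50 * 59 = 2950

2950


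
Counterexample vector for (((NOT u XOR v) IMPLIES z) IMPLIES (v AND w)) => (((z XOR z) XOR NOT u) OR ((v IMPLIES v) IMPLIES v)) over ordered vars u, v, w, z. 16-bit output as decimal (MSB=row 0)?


F1 = (((NOT u XOR v) IMPLIES z) IMPLIES (v AND w))
F2 = (((z XOR z) XOR NOT u) OR ((v IMPLIES v) IMPLIES v))
Counterexample to F1=>F2 is where F1=1 and F2=0.
Evaluate each row (bits = u,v,w,z, MSB first):
  row 0 [0000]: F1=1 F2=1 -> F1&~F2 -> 0
  row 1 [0001]: F1=0 F2=1 -> F1&~F2 -> 0
  row 2 [0010]: F1=1 F2=1 -> F1&~F2 -> 0
  row 3 [0011]: F1=0 F2=1 -> F1&~F2 -> 0
  row 4 [0100]: F1=0 F2=1 -> F1&~F2 -> 0
  row 5 [0101]: F1=0 F2=1 -> F1&~F2 -> 0
  row 6 [0110]: F1=1 F2=1 -> F1&~F2 -> 0
  row 7 [0111]: F1=1 F2=1 -> F1&~F2 -> 0
  row 8 [1000]: F1=0 F2=0 -> F1&~F2 -> 0
  row 9 [1001]: F1=0 F2=0 -> F1&~F2 -> 0
  row 10 [1010]: F1=0 F2=0 -> F1&~F2 -> 0
  row 11 [1011]: F1=0 F2=0 -> F1&~F2 -> 0
  row 12 [1100]: F1=1 F2=1 -> F1&~F2 -> 0
  row 13 [1101]: F1=0 F2=1 -> F1&~F2 -> 0
  row 14 [1110]: F1=1 F2=1 -> F1&~F2 -> 0
  row 15 [1111]: F1=1 F2=1 -> F1&~F2 -> 0
Full result column, 4 rows per line (u,v fixed per line; w,z runs 00..11 left to right):
  rows 0-3 [u,v=00]: 0000  = hex 0
  rows 4-7 [u,v=01]: 0000  = hex 0
  rows 8-11 [u,v=10]: 0000  = hex 0
  rows 12-15 [u,v=11]: 0000  = hex 0
Counterexample vector (row 0 .. row 15) = 0000000000000000
Output column grouped in 4s = 0000 0000 0000 0000 = 0x0000
Convert to decimal digit by digit (value = value*16 + digit):
  0 -> 0
  0*16 + 0 = 0
  0*16 + 0 = 0
  0*16 + 0 = 0
Decimal = 0

0


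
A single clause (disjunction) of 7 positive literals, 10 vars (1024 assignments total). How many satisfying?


Step 1: Total=2^10=1024
Step 2: Unsat when all 7 false: 2^3=8
Step 3: Sat=1024-8=1016

1016


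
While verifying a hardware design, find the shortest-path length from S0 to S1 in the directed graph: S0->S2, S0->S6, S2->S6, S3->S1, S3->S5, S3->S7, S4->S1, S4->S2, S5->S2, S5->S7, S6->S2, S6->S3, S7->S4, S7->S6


BFS layer-by-layer from S0:
  dist 0: {S0}
  dist 1: {S2, S6}
  dist 2: {S3}
  dist 3: {S1, S5, S7}
  -> S1 reached at distance 3
Shortest path length = 3

3


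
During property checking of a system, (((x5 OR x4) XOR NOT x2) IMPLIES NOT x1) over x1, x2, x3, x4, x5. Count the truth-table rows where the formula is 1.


Formula: (((x5 OR x4) XOR NOT x2) IMPLIES NOT x1) over 5 vars (32 rows)
Evaluate each row (x1, x2, x3, x4, x5 as bits, MSB first):
  row 0 [00000]: (((0 OR 0) XOR NOT 0) IMPLIES NOT 0) -> 1
  row 1 [00001]: (((1 OR 0) XOR NOT 0) IMPLIES NOT 0) -> 1
  row 2 [00010]: (((0 OR 1) XOR NOT 0) IMPLIES NOT 0) -> 1
  row 3 [00011]: (((1 OR 1) XOR NOT 0) IMPLIES NOT 0) -> 1
  row 4 [00100]: (((0 OR 0) XOR NOT 0) IMPLIES NOT 0) -> 1
  row 5 [00101]: (((1 OR 0) XOR NOT 0) IMPLIES NOT 0) -> 1
  row 6 [00110]: (((0 OR 1) XOR NOT 0) IMPLIES NOT 0) -> 1
  row 7 [00111]: (((1 OR 1) XOR NOT 0) IMPLIES NOT 0) -> 1
  row 8 [01000]: (((0 OR 0) XOR NOT 1) IMPLIES NOT 0) -> 1
  row 9 [01001]: (((1 OR 0) XOR NOT 1) IMPLIES NOT 0) -> 1
  row 10 [01010]: (((0 OR 1) XOR NOT 1) IMPLIES NOT 0) -> 1
  row 11 [01011]: (((1 OR 1) XOR NOT 1) IMPLIES NOT 0) -> 1
  row 12 [01100]: (((0 OR 0) XOR NOT 1) IMPLIES NOT 0) -> 1
  row 13 [01101]: (((1 OR 0) XOR NOT 1) IMPLIES NOT 0) -> 1
  row 14 [01110]: (((0 OR 1) XOR NOT 1) IMPLIES NOT 0) -> 1
  row 15 [01111]: (((1 OR 1) XOR NOT 1) IMPLIES NOT 0) -> 1
  row 16 [10000]: (((0 OR 0) XOR NOT 0) IMPLIES NOT 1) -> 0
  row 17 [10001]: (((1 OR 0) XOR NOT 0) IMPLIES NOT 1) -> 1
  row 18 [10010]: (((0 OR 1) XOR NOT 0) IMPLIES NOT 1) -> 1
  row 19 [10011]: (((1 OR 1) XOR NOT 0) IMPLIES NOT 1) -> 1
  row 20 [10100]: (((0 OR 0) XOR NOT 0) IMPLIES NOT 1) -> 0
  row 21 [10101]: (((1 OR 0) XOR NOT 0) IMPLIES NOT 1) -> 1
  row 22 [10110]: (((0 OR 1) XOR NOT 0) IMPLIES NOT 1) -> 1
  row 23 [10111]: (((1 OR 1) XOR NOT 0) IMPLIES NOT 1) -> 1
  row 24 [11000]: (((0 OR 0) XOR NOT 1) IMPLIES NOT 1) -> 1
  row 25 [11001]: (((1 OR 0) XOR NOT 1) IMPLIES NOT 1) -> 0
  row 26 [11010]: (((0 OR 1) XOR NOT 1) IMPLIES NOT 1) -> 0
  row 27 [11011]: (((1 OR 1) XOR NOT 1) IMPLIES NOT 1) -> 0
  row 28 [11100]: (((0 OR 0) XOR NOT 1) IMPLIES NOT 1) -> 1
  row 29 [11101]: (((1 OR 0) XOR NOT 1) IMPLIES NOT 1) -> 0
  row 30 [11110]: (((0 OR 1) XOR NOT 1) IMPLIES NOT 1) -> 0
  row 31 [11111]: (((1 OR 1) XOR NOT 1) IMPLIES NOT 1) -> 0
Full result column, 8 rows per line (x1,x2 fixed per line; x3,x4,x5 runs 000..111 left to right):
  rows 0-7 [x1,x2=00]: 11111111  (ones: 8)
  rows 8-15 [x1,x2=01]: 11111111  (ones: 8)
  rows 16-23 [x1,x2=10]: 01110111  (ones: 6)
  rows 24-31 [x1,x2=11]: 10001000  (ones: 2)
Count of 1-rows = 8+8+6+2 = 24

24


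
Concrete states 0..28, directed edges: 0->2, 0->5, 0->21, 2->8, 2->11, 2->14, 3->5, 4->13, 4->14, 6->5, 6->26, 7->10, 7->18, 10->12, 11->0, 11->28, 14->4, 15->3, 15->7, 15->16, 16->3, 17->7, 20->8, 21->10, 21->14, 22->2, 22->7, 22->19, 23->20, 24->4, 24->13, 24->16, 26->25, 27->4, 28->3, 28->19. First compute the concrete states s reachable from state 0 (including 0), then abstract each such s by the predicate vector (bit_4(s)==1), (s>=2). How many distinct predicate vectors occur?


BFS from 0:
Concrete reachable: {0, 2, 3, 4, 5, 8, 10, 11, 12, 13, 14, 19, 21, 28}
Abstract via predicates (bit_4(s)==1), (s>=2):
  (0,0) <- {0}
  (0,1) <- {2, 3, 4, 5, 8, 10, 11, 12, 13, 14}
  (1,1) <- {19, 21, 28}
Distinct abstract states = 3

3


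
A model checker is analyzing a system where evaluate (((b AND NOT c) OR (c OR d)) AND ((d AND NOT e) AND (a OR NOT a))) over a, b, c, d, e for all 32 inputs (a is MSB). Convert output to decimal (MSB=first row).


Formula: (((b AND NOT c) OR (c OR d)) AND ((d AND NOT e) AND (a OR NOT a))) over a, b, c, d, e (32 rows)
Evaluate each row (bits = a,b,c,d,e, MSB first):
  row 0 [00000]: (((0 AND NOT 0) OR (0 OR 0)) AND ((0 AND NOT 0) AND (0 OR NOT 0))) -> 0
  row 1 [00001]: (((0 AND NOT 0) OR (0 OR 0)) AND ((0 AND NOT 1) AND (0 OR NOT 0))) -> 0
  row 2 [00010]: (((0 AND NOT 0) OR (0 OR 1)) AND ((1 AND NOT 0) AND (0 OR NOT 0))) -> 1
  row 3 [00011]: (((0 AND NOT 0) OR (0 OR 1)) AND ((1 AND NOT 1) AND (0 OR NOT 0))) -> 0
  row 4 [00100]: (((0 AND NOT 1) OR (1 OR 0)) AND ((0 AND NOT 0) AND (0 OR NOT 0))) -> 0
  row 5 [00101]: (((0 AND NOT 1) OR (1 OR 0)) AND ((0 AND NOT 1) AND (0 OR NOT 0))) -> 0
  row 6 [00110]: (((0 AND NOT 1) OR (1 OR 1)) AND ((1 AND NOT 0) AND (0 OR NOT 0))) -> 1
  row 7 [00111]: (((0 AND NOT 1) OR (1 OR 1)) AND ((1 AND NOT 1) AND (0 OR NOT 0))) -> 0
  row 8 [01000]: (((1 AND NOT 0) OR (0 OR 0)) AND ((0 AND NOT 0) AND (0 OR NOT 0))) -> 0
  row 9 [01001]: (((1 AND NOT 0) OR (0 OR 0)) AND ((0 AND NOT 1) AND (0 OR NOT 0))) -> 0
  row 10 [01010]: (((1 AND NOT 0) OR (0 OR 1)) AND ((1 AND NOT 0) AND (0 OR NOT 0))) -> 1
  row 11 [01011]: (((1 AND NOT 0) OR (0 OR 1)) AND ((1 AND NOT 1) AND (0 OR NOT 0))) -> 0
  row 12 [01100]: (((1 AND NOT 1) OR (1 OR 0)) AND ((0 AND NOT 0) AND (0 OR NOT 0))) -> 0
  row 13 [01101]: (((1 AND NOT 1) OR (1 OR 0)) AND ((0 AND NOT 1) AND (0 OR NOT 0))) -> 0
  row 14 [01110]: (((1 AND NOT 1) OR (1 OR 1)) AND ((1 AND NOT 0) AND (0 OR NOT 0))) -> 1
  row 15 [01111]: (((1 AND NOT 1) OR (1 OR 1)) AND ((1 AND NOT 1) AND (0 OR NOT 0))) -> 0
  row 16 [10000]: (((0 AND NOT 0) OR (0 OR 0)) AND ((0 AND NOT 0) AND (1 OR NOT 1))) -> 0
  row 17 [10001]: (((0 AND NOT 0) OR (0 OR 0)) AND ((0 AND NOT 1) AND (1 OR NOT 1))) -> 0
  row 18 [10010]: (((0 AND NOT 0) OR (0 OR 1)) AND ((1 AND NOT 0) AND (1 OR NOT 1))) -> 1
  row 19 [10011]: (((0 AND NOT 0) OR (0 OR 1)) AND ((1 AND NOT 1) AND (1 OR NOT 1))) -> 0
  row 20 [10100]: (((0 AND NOT 1) OR (1 OR 0)) AND ((0 AND NOT 0) AND (1 OR NOT 1))) -> 0
  row 21 [10101]: (((0 AND NOT 1) OR (1 OR 0)) AND ((0 AND NOT 1) AND (1 OR NOT 1))) -> 0
  row 22 [10110]: (((0 AND NOT 1) OR (1 OR 1)) AND ((1 AND NOT 0) AND (1 OR NOT 1))) -> 1
  row 23 [10111]: (((0 AND NOT 1) OR (1 OR 1)) AND ((1 AND NOT 1) AND (1 OR NOT 1))) -> 0
  row 24 [11000]: (((1 AND NOT 0) OR (0 OR 0)) AND ((0 AND NOT 0) AND (1 OR NOT 1))) -> 0
  row 25 [11001]: (((1 AND NOT 0) OR (0 OR 0)) AND ((0 AND NOT 1) AND (1 OR NOT 1))) -> 0
  row 26 [11010]: (((1 AND NOT 0) OR (0 OR 1)) AND ((1 AND NOT 0) AND (1 OR NOT 1))) -> 1
  row 27 [11011]: (((1 AND NOT 0) OR (0 OR 1)) AND ((1 AND NOT 1) AND (1 OR NOT 1))) -> 0
  row 28 [11100]: (((1 AND NOT 1) OR (1 OR 0)) AND ((0 AND NOT 0) AND (1 OR NOT 1))) -> 0
  row 29 [11101]: (((1 AND NOT 1) OR (1 OR 0)) AND ((0 AND NOT 1) AND (1 OR NOT 1))) -> 0
  row 30 [11110]: (((1 AND NOT 1) OR (1 OR 1)) AND ((1 AND NOT 0) AND (1 OR NOT 1))) -> 1
  row 31 [11111]: (((1 AND NOT 1) OR (1 OR 1)) AND ((1 AND NOT 1) AND (1 OR NOT 1))) -> 0
Full result column, 4 rows per line (a,b,c fixed per line; d,e runs 00..11 left to right):
  rows 0-3 [a,b,c=000]: 0010  = hex 2
  rows 4-7 [a,b,c=001]: 0010  = hex 2
  rows 8-11 [a,b,c=010]: 0010  = hex 2
  rows 12-15 [a,b,c=011]: 0010  = hex 2
  rows 16-19 [a,b,c=100]: 0010  = hex 2
  rows 20-23 [a,b,c=101]: 0010  = hex 2
  rows 24-27 [a,b,c=110]: 0010  = hex 2
  rows 28-31 [a,b,c=111]: 0010  = hex 2
Output column (row 0 .. row 31) = 00100010001000100010001000100010
Output column grouped in 4s = 0010 0010 0010 0010 0010 0010 0010 0010 = 0x22222222
Convert to decimal digit by digit (value = value*16 + digit):
  2 -> 2
  2*16 + 2 = 34
  34*16 + 2 = 546
  546*16 + 2 = 8738
  8738*16 + 2 = 139810
  139810*16 + 2 = 2236962
  2236962*16 + 2 = 35791394
  35791394*16 + 2 = 572662306
Decimal = 572662306

572662306


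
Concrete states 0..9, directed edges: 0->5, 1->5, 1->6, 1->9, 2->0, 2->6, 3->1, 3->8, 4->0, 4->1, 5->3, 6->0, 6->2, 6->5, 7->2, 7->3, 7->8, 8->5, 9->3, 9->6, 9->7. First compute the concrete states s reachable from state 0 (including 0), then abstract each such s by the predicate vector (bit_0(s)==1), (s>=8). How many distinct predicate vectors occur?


BFS from 0:
Concrete reachable: {0, 1, 2, 3, 5, 6, 7, 8, 9}
Abstract via predicates (bit_0(s)==1), (s>=8):
  (0,0) <- {0, 2, 6}
  (0,1) <- {8}
  (1,0) <- {1, 3, 5, 7}
  (1,1) <- {9}
Distinct abstract states = 4

4


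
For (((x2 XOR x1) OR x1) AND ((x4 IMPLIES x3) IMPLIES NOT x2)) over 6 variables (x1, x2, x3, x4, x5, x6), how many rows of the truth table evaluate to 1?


Formula: (((x2 XOR x1) OR x1) AND ((x4 IMPLIES x3) IMPLIES NOT x2)) over 6 vars (64 rows)
Evaluate each row (x1, x2, x3, x4, x5, x6 as bits, MSB first):
  row 0 [000000]: (((0 XOR 0) OR 0) AND ((0 IMPLIES 0) IMPLIES NOT 0)) -> 0
  row 1 [000001]: (((0 XOR 0) OR 0) AND ((0 IMPLIES 0) IMPLIES NOT 0)) -> 0
  row 2 [000010]: (((0 XOR 0) OR 0) AND ((0 IMPLIES 0) IMPLIES NOT 0)) -> 0
  row 3 [000011]: (((0 XOR 0) OR 0) AND ((0 IMPLIES 0) IMPLIES NOT 0)) -> 0
  row 4 [000100]: (((0 XOR 0) OR 0) AND ((1 IMPLIES 0) IMPLIES NOT 0)) -> 0
  (every remaining row is evaluated the same way; all 64 results are listed next)
Full result column, 8 rows per line (x1,x2,x3 fixed per line; x4,x5,x6 runs 000..111 left to right):
  rows 0-7 [x1,x2,x3=000]: 00000000  (ones: 0)
  rows 8-15 [x1,x2,x3=001]: 00000000  (ones: 0)
  rows 16-23 [x1,x2,x3=010]: 00001111  (ones: 4)
  rows 24-31 [x1,x2,x3=011]: 00000000  (ones: 0)
  rows 32-39 [x1,x2,x3=100]: 11111111  (ones: 8)
  rows 40-47 [x1,x2,x3=101]: 11111111  (ones: 8)
  rows 48-55 [x1,x2,x3=110]: 00001111  (ones: 4)
  rows 56-63 [x1,x2,x3=111]: 00000000  (ones: 0)
Count of 1-rows = 0+0+4+0+8+8+4+0 = 24

24


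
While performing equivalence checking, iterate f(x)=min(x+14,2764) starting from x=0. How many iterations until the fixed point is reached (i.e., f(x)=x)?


Step 1: x=0, cap=2764, increment=14
Step 2: x grows by 14 each step until capped at 2764; fixed point is x=2764
Step 3: iterations = ceil(2764/14) = 198

198


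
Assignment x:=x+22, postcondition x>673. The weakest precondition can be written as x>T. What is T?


Formula: wp(x:=E, P) = P[E/x] (substitute E for x in postcondition)
Step 1: Postcondition: x>673
Step 2: Substitute x+22 for x: x+22>673
Step 3: Solve for x: x > 673-22 = 651

651


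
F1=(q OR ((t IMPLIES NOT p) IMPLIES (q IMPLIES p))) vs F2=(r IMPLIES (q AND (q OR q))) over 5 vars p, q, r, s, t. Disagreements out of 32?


F1 = (q OR ((t IMPLIES NOT p) IMPLIES (q IMPLIES p)))
F2 = (r IMPLIES (q AND (q OR q)))
Evaluate both on each of 32 rows (bits = p,q,r,s,t):
  row 0 [00000]: F1=1 F2=1 -> 0
  row 1 [00001]: F1=1 F2=1 -> 0
  row 2 [00010]: F1=1 F2=1 -> 0
  row 3 [00011]: F1=1 F2=1 -> 0
  row 4 [00100]: F1=1 F2=0 (differ) -> 1
  row 5 [00101]: F1=1 F2=0 (differ) -> 1
  row 6 [00110]: F1=1 F2=0 (differ) -> 1
  row 7 [00111]: F1=1 F2=0 (differ) -> 1
  row 8 [01000]: F1=1 F2=1 -> 0
  row 9 [01001]: F1=1 F2=1 -> 0
  row 10 [01010]: F1=1 F2=1 -> 0
  row 11 [01011]: F1=1 F2=1 -> 0
  row 12 [01100]: F1=1 F2=1 -> 0
  row 13 [01101]: F1=1 F2=1 -> 0
  row 14 [01110]: F1=1 F2=1 -> 0
  row 15 [01111]: F1=1 F2=1 -> 0
  row 16 [10000]: F1=1 F2=1 -> 0
  row 17 [10001]: F1=1 F2=1 -> 0
  row 18 [10010]: F1=1 F2=1 -> 0
  row 19 [10011]: F1=1 F2=1 -> 0
  row 20 [10100]: F1=1 F2=0 (differ) -> 1
  row 21 [10101]: F1=1 F2=0 (differ) -> 1
  row 22 [10110]: F1=1 F2=0 (differ) -> 1
  row 23 [10111]: F1=1 F2=0 (differ) -> 1
  row 24 [11000]: F1=1 F2=1 -> 0
  row 25 [11001]: F1=1 F2=1 -> 0
  row 26 [11010]: F1=1 F2=1 -> 0
  row 27 [11011]: F1=1 F2=1 -> 0
  row 28 [11100]: F1=1 F2=1 -> 0
  row 29 [11101]: F1=1 F2=1 -> 0
  row 30 [11110]: F1=1 F2=1 -> 0
  row 31 [11111]: F1=1 F2=1 -> 0
Full result column, 8 rows per line (p,q fixed per line; r,s,t runs 000..111 left to right):
  rows 0-7 [p,q=00]: 00001111  (ones: 4)
  rows 8-15 [p,q=01]: 00000000  (ones: 0)
  rows 16-23 [p,q=10]: 00001111  (ones: 4)
  rows 24-31 [p,q=11]: 00000000  (ones: 0)
Disagreements = 4+0+4+0 = 8

8
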